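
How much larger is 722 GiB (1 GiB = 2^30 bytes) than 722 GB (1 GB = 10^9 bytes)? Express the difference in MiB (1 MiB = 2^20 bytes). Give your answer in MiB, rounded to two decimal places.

50,775.14 MiB

722 GiB = 722 × 1,073,741,824 = 775,241,596,928 bytes
722 GB = 722 × 1,000,000,000 = 722,000,000,000 bytes
difference = 53,241,596,928 bytes
53,241,596,928 / 1,048,576 = 50,775.14 MiB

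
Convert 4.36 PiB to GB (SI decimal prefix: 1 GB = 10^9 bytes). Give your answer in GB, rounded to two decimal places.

4,908,923.59 GB

4.36 PiB = 4.36 × 2^50 bytes = 4,908,923,593,833,840.64 bytes
1 GB = 1,000,000,000 bytes
4,908,923,593,833,840.64 / 1,000,000,000 = 4,908,923.59 GB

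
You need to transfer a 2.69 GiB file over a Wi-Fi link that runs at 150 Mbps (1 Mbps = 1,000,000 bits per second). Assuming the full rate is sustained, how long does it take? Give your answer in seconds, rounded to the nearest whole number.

2.69 GiB = 2,888,365,506.56 bytes = 23,106,924,052.48 bits
150 Mbps = 150,000,000 bits/s
time = 23,106,924,052.48 / 150,000,000 = 154 s

154 seconds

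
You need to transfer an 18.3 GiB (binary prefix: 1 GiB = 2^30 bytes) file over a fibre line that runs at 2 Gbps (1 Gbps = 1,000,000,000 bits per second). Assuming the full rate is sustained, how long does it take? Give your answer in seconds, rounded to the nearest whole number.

79 seconds

18.3 GiB = 19,649,475,379.2 bytes = 157,195,803,033.6 bits
2 Gbps = 2,000,000,000 bits/s
time = 157,195,803,033.6 / 2,000,000,000 = 79 s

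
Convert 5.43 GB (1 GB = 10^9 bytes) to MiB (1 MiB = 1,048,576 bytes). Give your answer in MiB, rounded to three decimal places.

5,178.452 MiB

5.43 GB × 1,000,000,000 bytes/GB = 5,430,000,000 bytes
1 MiB = 2^20 bytes = 1,048,576 bytes
5,430,000,000 / 1,048,576 = 5,178.452 MiB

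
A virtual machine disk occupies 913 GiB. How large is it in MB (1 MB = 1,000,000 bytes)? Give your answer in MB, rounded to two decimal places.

913 GiB = 913 × 2^30 bytes = 980,326,285,312 bytes
1 MB = 1,000,000 bytes
980,326,285,312 / 1,000,000 = 980,326.29 MB

980,326.29 MB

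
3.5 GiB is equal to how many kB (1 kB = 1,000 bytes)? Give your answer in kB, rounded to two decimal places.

3,758,096.38 kB

3.5 GiB = 3.5 × 2^30 bytes = 3,758,096,384 bytes
1 kB = 1,000 bytes
3,758,096,384 / 1,000 = 3,758,096.38 kB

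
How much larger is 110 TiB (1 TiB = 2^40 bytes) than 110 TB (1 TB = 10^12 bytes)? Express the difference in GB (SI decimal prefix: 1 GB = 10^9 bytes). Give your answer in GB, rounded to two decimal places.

110 TiB = 110 × 1,099,511,627,776 = 120,946,279,055,360 bytes
110 TB = 110 × 1,000,000,000,000 = 110,000,000,000,000 bytes
difference = 10,946,279,055,360 bytes
10,946,279,055,360 / 1,000,000,000 = 10,946.28 GB

10,946.28 GB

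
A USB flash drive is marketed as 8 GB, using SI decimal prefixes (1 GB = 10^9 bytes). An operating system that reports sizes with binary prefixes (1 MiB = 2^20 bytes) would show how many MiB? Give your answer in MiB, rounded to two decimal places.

8 GB = 8 × 10^9 bytes = 8,000,000,000 bytes
1 MiB = 2^20 bytes = 1,048,576 bytes
8,000,000,000 / 1,048,576 = 7,629.39 MiB

7,629.39 MiB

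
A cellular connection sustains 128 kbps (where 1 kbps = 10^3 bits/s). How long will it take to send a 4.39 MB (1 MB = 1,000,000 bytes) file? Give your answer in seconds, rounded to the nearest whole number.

274 seconds

4.39 MB = 4,390,000 bytes = 35,120,000 bits
128 kbps = 128,000 bits/s
time = 35,120,000 / 128,000 = 274 s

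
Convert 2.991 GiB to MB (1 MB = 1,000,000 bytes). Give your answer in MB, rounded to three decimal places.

2.991 GiB × 1,073,741,824 bytes/GiB = 3,211,561,795.584 bytes
1 MB = 1,000,000 bytes
3,211,561,795.584 / 1,000,000 = 3,211.562 MB

3,211.562 MB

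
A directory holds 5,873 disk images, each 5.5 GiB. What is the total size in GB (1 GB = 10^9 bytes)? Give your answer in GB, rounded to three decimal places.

34,683.472 GB

Total = 5,873 × 5.5 GiB = 32301.5 GiB
= 32301.5 × 1,073,741,824 bytes = 34,683,471,527,936 bytes
1 GB = 1,000,000,000 bytes
34,683,471,527,936 / 1,000,000,000 = 34,683.472 GB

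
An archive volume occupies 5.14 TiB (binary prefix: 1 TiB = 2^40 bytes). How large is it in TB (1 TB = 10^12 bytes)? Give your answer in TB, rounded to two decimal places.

5.65 TB

5.14 TiB × 1,099,511,627,776 bytes/TiB = 5,651,489,766,768.64 bytes
1 TB = 10^12 bytes = 1,000,000,000,000 bytes
5,651,489,766,768.64 / 1,000,000,000,000 = 5.65 TB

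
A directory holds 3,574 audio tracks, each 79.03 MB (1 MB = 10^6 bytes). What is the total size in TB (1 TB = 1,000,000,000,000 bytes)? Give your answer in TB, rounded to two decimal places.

0.28 TB

Total = 3,574 × 79.03 MB = 282453.22 MB
= 282453.22 × 1,000,000 bytes = 282,453,220,000 bytes
1 TB = 1,000,000,000,000 bytes
282,453,220,000 / 1,000,000,000,000 = 0.28 TB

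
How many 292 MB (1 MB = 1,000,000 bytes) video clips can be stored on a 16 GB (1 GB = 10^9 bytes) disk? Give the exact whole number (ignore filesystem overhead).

Capacity: 16 GB = 16,000,000,000 bytes
Per item: 292 MB = 292,000,000 bytes
⌊16,000,000,000 / 292,000,000⌋ = 54

54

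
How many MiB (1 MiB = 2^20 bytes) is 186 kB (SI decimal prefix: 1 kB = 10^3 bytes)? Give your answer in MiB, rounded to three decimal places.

0.177 MiB

186 kB × 1,000 bytes/kB = 186,000 bytes
1 MiB = 1,048,576 bytes
186,000 / 1,048,576 = 0.177 MiB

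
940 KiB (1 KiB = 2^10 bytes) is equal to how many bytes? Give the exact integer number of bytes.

940 × 1,024 = 962,560 bytes

962,560 bytes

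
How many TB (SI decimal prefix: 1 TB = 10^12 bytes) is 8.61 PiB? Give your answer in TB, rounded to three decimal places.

8.61 PiB = 8.61 × 2^50 bytes = 9,693,998,197,914,992.64 bytes
1 TB = 1,000,000,000,000 bytes
9,693,998,197,914,992.64 / 1,000,000,000,000 = 9,693.998 TB

9,693.998 TB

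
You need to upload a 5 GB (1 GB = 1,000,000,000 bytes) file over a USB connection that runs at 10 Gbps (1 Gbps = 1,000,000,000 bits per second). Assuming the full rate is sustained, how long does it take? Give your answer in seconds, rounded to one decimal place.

5 GB = 5,000,000,000 bytes = 40,000,000,000 bits
10 Gbps = 10,000,000,000 bits/s
time = 40,000,000,000 / 10,000,000,000 = 4.0 s

4.0 seconds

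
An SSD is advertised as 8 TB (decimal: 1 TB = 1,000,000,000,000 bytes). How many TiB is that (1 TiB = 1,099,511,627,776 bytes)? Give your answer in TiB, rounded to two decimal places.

7.28 TiB

8 TB × 1,000,000,000,000 bytes/TB = 8,000,000,000,000 bytes
1 TiB = 1,099,511,627,776 bytes
8,000,000,000,000 / 1,099,511,627,776 = 7.28 TiB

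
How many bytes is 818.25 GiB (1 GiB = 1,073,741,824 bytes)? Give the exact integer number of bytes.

878,589,247,488 bytes

818.25 × 1,073,741,824 = 878,589,247,488 bytes  (1 GiB = 2^30 bytes)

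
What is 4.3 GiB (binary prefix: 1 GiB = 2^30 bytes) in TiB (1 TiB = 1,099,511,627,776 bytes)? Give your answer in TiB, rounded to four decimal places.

0.0042 TiB

4.3 GiB = 4.3 × 2^30 bytes = 4,617,089,843.2 bytes
1 TiB = 1,099,511,627,776 bytes
4,617,089,843.2 / 1,099,511,627,776 = 0.0042 TiB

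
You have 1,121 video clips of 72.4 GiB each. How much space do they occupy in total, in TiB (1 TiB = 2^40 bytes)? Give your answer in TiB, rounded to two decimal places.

79.26 TiB

Total = 1,121 × 72.4 GiB = 81160.4 GiB
= 81160.4 × 1,073,741,824 bytes = 87,145,315,932,569.6 bytes
1 TiB = 1,099,511,627,776 bytes
87,145,315,932,569.6 / 1,099,511,627,776 = 79.26 TiB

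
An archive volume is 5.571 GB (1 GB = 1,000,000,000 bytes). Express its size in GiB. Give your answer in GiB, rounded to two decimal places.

5.571 GB × 1,000,000,000 bytes/GB = 5,571,000,000 bytes
1 GiB = 2^30 bytes = 1,073,741,824 bytes
5,571,000,000 / 1,073,741,824 = 5.19 GiB

5.19 GiB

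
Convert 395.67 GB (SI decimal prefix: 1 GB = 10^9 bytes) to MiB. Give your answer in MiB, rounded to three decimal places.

395.67 GB = 395.67 × 10^9 bytes = 395,670,000,000 bytes
1 MiB = 2^20 bytes = 1,048,576 bytes
395,670,000,000 / 1,048,576 = 377,340.317 MiB

377,340.317 MiB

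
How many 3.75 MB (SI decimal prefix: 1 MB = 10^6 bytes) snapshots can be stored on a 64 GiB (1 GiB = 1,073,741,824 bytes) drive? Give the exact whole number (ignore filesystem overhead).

18,325

Capacity: 64 GiB = 68,719,476,736 bytes
Per item: 3.75 MB = 3,750,000 bytes
⌊68,719,476,736 / 3,750,000⌋ = 18,325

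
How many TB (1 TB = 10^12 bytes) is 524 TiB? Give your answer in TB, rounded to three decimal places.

524 TiB = 524 × 2^40 bytes = 576,144,092,954,624 bytes
1 TB = 10^12 bytes = 1,000,000,000,000 bytes
576,144,092,954,624 / 1,000,000,000,000 = 576.144 TB

576.144 TB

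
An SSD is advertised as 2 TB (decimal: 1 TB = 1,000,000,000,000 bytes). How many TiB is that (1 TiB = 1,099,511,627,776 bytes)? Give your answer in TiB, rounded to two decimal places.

2 TB × 1,000,000,000,000 bytes/TB = 2,000,000,000,000 bytes
1 TiB = 2^40 bytes = 1,099,511,627,776 bytes
2,000,000,000,000 / 1,099,511,627,776 = 1.82 TiB

1.82 TiB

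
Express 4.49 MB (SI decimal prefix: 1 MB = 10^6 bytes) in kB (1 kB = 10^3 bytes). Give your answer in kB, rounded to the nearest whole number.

4,490 kB

4.49 MB = 4.49 × 10^6 bytes = 4,490,000 bytes
1 kB = 10^3 bytes = 1,000 bytes
4,490,000 / 1,000 = 4,490 kB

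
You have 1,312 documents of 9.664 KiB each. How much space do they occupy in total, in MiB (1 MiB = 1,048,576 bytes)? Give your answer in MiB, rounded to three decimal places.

Total = 1,312 × 9.664 KiB = 12679.168 KiB
= 12679.168 × 1,024 bytes = 12,983,468.032 bytes
1 MiB = 1,048,576 bytes
12,983,468.032 / 1,048,576 = 12.382 MiB

12.382 MiB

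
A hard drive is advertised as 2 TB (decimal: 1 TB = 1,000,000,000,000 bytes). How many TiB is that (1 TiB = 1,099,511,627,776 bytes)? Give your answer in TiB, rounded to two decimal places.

2 TB = 2 × 10^12 bytes = 2,000,000,000,000 bytes
1 TiB = 2^40 bytes = 1,099,511,627,776 bytes
2,000,000,000,000 / 1,099,511,627,776 = 1.82 TiB

1.82 TiB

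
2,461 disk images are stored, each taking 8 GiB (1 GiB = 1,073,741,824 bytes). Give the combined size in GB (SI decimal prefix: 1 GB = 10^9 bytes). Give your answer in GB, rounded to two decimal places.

Total = 2,461 × 8 GiB = 19,688 GiB
= 19,688 × 1,073,741,824 bytes = 21,139,829,030,912 bytes
1 GB = 1,000,000,000 bytes
21,139,829,030,912 / 1,000,000,000 = 21,139.83 GB

21,139.83 GB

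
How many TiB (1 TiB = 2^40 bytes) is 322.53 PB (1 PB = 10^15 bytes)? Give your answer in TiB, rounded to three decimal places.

322.53 PB = 322.53 × 10^15 bytes = 322,530,000,000,000,000 bytes
1 TiB = 1,099,511,627,776 bytes
322,530,000,000,000,000 / 1,099,511,627,776 = 293,339.326 TiB

293,339.326 TiB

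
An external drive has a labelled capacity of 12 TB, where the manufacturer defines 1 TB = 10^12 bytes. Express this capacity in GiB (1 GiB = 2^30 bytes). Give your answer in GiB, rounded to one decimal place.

12 TB × 1,000,000,000,000 bytes/TB = 12,000,000,000,000 bytes
1 GiB = 1,073,741,824 bytes
12,000,000,000,000 / 1,073,741,824 = 11,175.9 GiB

11,175.9 GiB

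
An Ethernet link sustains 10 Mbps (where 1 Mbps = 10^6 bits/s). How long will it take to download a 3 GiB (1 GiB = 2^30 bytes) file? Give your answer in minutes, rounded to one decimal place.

42.9 minutes

3 GiB = 3,221,225,472 bytes = 25,769,803,776 bits
10 Mbps = 10,000,000 bits/s
time = 25,769,803,776 / 10,000,000 = 2,576.98 s
2,576.98 s / 60 = 42.9 minutes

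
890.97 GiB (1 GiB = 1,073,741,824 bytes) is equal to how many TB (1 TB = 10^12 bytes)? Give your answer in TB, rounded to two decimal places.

0.96 TB

890.97 GiB × 1,073,741,824 bytes/GiB = 956,671,752,929.28 bytes
1 TB = 10^12 bytes = 1,000,000,000,000 bytes
956,671,752,929.28 / 1,000,000,000,000 = 0.96 TB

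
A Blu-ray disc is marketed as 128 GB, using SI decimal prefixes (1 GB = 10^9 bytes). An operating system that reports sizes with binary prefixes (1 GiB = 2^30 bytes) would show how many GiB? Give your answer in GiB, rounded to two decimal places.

119.21 GiB

128 GB = 128 × 10^9 bytes = 128,000,000,000 bytes
1 GiB = 1,073,741,824 bytes
128,000,000,000 / 1,073,741,824 = 119.21 GiB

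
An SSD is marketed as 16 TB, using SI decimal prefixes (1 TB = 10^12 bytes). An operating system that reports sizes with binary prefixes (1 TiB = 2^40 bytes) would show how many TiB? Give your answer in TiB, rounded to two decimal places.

14.55 TiB

16 TB = 16 × 10^12 bytes = 16,000,000,000,000 bytes
1 TiB = 2^40 bytes = 1,099,511,627,776 bytes
16,000,000,000,000 / 1,099,511,627,776 = 14.55 TiB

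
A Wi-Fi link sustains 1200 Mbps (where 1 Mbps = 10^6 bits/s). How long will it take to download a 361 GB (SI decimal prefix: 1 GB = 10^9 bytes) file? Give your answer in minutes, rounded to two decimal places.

361 GB = 361,000,000,000 bytes = 2,888,000,000,000 bits
1200 Mbps = 1,200,000,000 bits/s
time = 2,888,000,000,000 / 1,200,000,000 = 2,406.667 s
2,406.667 s / 60 = 40.11 minutes

40.11 minutes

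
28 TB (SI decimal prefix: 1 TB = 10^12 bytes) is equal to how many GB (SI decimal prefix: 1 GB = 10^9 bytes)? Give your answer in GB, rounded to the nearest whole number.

28,000 GB

28 TB = 28 × 10^12 bytes = 28,000,000,000,000 bytes
1 GB = 10^9 bytes = 1,000,000,000 bytes
28,000,000,000,000 / 1,000,000,000 = 28,000 GB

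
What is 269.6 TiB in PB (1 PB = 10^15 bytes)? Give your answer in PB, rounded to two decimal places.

269.6 TiB × 1,099,511,627,776 bytes/TiB = 296,428,334,848,409.6 bytes
1 PB = 1,000,000,000,000,000 bytes
296,428,334,848,409.6 / 1,000,000,000,000,000 = 0.30 PB

0.30 PB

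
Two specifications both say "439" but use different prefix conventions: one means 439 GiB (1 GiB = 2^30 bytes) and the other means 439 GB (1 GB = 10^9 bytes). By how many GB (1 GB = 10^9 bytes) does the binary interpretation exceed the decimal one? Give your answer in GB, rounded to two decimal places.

439 GiB = 439 × 1,073,741,824 = 471,372,660,736 bytes
439 GB = 439 × 1,000,000,000 = 439,000,000,000 bytes
difference = 32,372,660,736 bytes
32,372,660,736 / 1,000,000,000 = 32.37 GB

32.37 GB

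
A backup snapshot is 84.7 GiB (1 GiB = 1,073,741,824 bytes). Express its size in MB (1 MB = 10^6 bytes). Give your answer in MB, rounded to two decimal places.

90,945.93 MB

84.7 GiB = 84.7 × 2^30 bytes = 90,945,932,492.8 bytes
1 MB = 1,000,000 bytes
90,945,932,492.8 / 1,000,000 = 90,945.93 MB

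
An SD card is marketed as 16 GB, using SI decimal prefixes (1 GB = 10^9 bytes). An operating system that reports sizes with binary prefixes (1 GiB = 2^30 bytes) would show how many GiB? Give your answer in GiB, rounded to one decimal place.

14.9 GiB

16 GB = 16 × 10^9 bytes = 16,000,000,000 bytes
1 GiB = 2^30 bytes = 1,073,741,824 bytes
16,000,000,000 / 1,073,741,824 = 14.9 GiB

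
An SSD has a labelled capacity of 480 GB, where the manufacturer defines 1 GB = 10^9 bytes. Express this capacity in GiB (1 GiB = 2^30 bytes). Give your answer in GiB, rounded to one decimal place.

447.0 GiB

480 GB × 1,000,000,000 bytes/GB = 480,000,000,000 bytes
1 GiB = 2^30 bytes = 1,073,741,824 bytes
480,000,000,000 / 1,073,741,824 = 447.0 GiB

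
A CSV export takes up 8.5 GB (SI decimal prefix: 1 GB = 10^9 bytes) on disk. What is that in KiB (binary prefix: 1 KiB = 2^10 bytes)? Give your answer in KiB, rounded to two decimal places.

8,300,781.25 KiB

8.5 GB × 1,000,000,000 bytes/GB = 8,500,000,000 bytes
1 KiB = 2^10 bytes = 1,024 bytes
8,500,000,000 / 1,024 = 8,300,781.25 KiB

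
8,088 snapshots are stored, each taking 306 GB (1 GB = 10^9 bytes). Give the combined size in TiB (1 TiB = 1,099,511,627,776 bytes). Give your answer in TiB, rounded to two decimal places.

2,250.93 TiB

Total = 8,088 × 306 GB = 2,474,928 GB
= 2,474,928 × 1,000,000,000 bytes = 2,474,928,000,000,000 bytes
1 TiB = 1,099,511,627,776 bytes
2,474,928,000,000,000 / 1,099,511,627,776 = 2,250.93 TiB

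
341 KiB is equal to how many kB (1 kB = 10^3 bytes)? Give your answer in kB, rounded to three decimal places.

349.184 kB

341 KiB × 1,024 bytes/KiB = 349,184 bytes
1 kB = 10^3 bytes = 1,000 bytes
349,184 / 1,000 = 349.184 kB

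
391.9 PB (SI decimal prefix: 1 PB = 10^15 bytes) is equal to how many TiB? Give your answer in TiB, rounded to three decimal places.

391.9 PB × 1,000,000,000,000,000 bytes/PB = 391,900,000,000,000,000 bytes
1 TiB = 2^40 bytes = 1,099,511,627,776 bytes
391,900,000,000,000,000 / 1,099,511,627,776 = 356,430.974 TiB

356,430.974 TiB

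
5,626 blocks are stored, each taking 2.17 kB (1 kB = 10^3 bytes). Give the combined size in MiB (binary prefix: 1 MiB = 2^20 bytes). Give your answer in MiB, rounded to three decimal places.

Total = 5,626 × 2.17 kB = 12208.42 kB
= 12208.42 × 1,000 bytes = 12,208,420 bytes
1 MiB = 1,048,576 bytes
12,208,420 / 1,048,576 = 11.643 MiB

11.643 MiB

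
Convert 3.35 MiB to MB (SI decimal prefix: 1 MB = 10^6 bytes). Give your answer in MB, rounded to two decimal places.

3.51 MB

3.35 MiB × 1,048,576 bytes/MiB = 3,512,729.6 bytes
1 MB = 10^6 bytes = 1,000,000 bytes
3,512,729.6 / 1,000,000 = 3.51 MB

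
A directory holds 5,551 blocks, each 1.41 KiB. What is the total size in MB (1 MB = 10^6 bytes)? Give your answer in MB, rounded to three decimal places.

Total = 5,551 × 1.41 KiB = 7826.91 KiB
= 7826.91 × 1,024 bytes = 8,014,755.84 bytes
1 MB = 1,000,000 bytes
8,014,755.84 / 1,000,000 = 8.015 MB

8.015 MB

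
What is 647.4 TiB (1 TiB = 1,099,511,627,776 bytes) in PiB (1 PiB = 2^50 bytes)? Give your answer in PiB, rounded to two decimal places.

647.4 TiB = 647.4 × 2^40 bytes = 711,823,827,822,182.4 bytes
1 PiB = 1,125,899,906,842,624 bytes
711,823,827,822,182.4 / 1,125,899,906,842,624 = 0.63 PiB

0.63 PiB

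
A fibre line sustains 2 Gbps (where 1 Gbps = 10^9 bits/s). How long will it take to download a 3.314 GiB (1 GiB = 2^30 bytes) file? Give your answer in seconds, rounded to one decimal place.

3.314 GiB = 3,558,380,404.736 bytes = 28,467,043,237.888 bits
2 Gbps = 2,000,000,000 bits/s
time = 28,467,043,237.888 / 2,000,000,000 = 14.2 s

14.2 seconds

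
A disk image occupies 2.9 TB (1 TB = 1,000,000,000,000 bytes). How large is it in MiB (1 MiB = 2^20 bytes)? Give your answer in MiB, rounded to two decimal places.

2,765,655.52 MiB

2.9 TB = 2.9 × 10^12 bytes = 2,900,000,000,000 bytes
1 MiB = 2^20 bytes = 1,048,576 bytes
2,900,000,000,000 / 1,048,576 = 2,765,655.52 MiB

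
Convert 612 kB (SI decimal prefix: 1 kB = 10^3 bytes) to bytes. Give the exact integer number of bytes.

612,000 bytes

612 × 1,000 = 612,000 bytes  (1 kB = 10^3 bytes)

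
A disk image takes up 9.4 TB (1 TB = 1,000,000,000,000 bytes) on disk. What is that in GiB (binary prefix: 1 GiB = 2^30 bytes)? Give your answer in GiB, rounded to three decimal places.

8,754.432 GiB

9.4 TB = 9.4 × 10^12 bytes = 9,400,000,000,000 bytes
1 GiB = 1,073,741,824 bytes
9,400,000,000,000 / 1,073,741,824 = 8,754.432 GiB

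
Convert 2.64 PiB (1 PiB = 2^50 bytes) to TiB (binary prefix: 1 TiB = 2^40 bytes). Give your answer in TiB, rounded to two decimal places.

2.64 PiB = 2.64 × 2^50 bytes = 2,972,375,754,064,527.36 bytes
1 TiB = 1,099,511,627,776 bytes
2,972,375,754,064,527.36 / 1,099,511,627,776 = 2,703.36 TiB

2,703.36 TiB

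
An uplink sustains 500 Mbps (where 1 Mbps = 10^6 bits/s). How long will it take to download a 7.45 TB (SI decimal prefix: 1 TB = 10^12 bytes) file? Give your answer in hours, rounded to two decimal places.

33.11 hours

7.45 TB = 7,450,000,000,000 bytes = 59,600,000,000,000 bits
500 Mbps = 500,000,000 bits/s
time = 59,600,000,000,000 / 500,000,000 = 119,200.0000 s
119,200.0000 s / 3600 = 33.11 hours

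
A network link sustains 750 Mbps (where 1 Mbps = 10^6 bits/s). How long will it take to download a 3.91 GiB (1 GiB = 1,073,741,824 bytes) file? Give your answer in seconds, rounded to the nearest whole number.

3.91 GiB = 4,198,330,531.84 bytes = 33,586,644,254.72 bits
750 Mbps = 750,000,000 bits/s
time = 33,586,644,254.72 / 750,000,000 = 45 s

45 seconds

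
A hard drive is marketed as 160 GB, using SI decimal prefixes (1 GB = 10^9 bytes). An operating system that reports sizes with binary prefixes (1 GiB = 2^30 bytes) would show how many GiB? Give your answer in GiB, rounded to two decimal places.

160 GB × 1,000,000,000 bytes/GB = 160,000,000,000 bytes
1 GiB = 2^30 bytes = 1,073,741,824 bytes
160,000,000,000 / 1,073,741,824 = 149.01 GiB

149.01 GiB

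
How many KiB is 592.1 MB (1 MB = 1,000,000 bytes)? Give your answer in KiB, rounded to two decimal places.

592.1 MB = 592.1 × 10^6 bytes = 592,100,000 bytes
1 KiB = 1,024 bytes
592,100,000 / 1,024 = 578,222.66 KiB

578,222.66 KiB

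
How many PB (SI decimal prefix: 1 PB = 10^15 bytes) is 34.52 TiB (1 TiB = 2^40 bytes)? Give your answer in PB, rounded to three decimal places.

0.038 PB

34.52 TiB × 1,099,511,627,776 bytes/TiB = 37,955,141,390,827.52 bytes
1 PB = 1,000,000,000,000,000 bytes
37,955,141,390,827.52 / 1,000,000,000,000,000 = 0.038 PB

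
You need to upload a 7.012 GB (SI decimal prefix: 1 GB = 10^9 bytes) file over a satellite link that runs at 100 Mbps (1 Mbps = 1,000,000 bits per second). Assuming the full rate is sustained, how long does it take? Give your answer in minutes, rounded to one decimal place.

9.3 minutes

7.012 GB = 7,012,000,000 bytes = 56,096,000,000 bits
100 Mbps = 100,000,000 bits/s
time = 56,096,000,000 / 100,000,000 = 560.96 s
560.96 s / 60 = 9.3 minutes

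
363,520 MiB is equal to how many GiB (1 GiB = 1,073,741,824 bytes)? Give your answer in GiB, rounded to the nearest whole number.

363,520 MiB × 1,048,576 bytes/MiB = 381,178,347,520 bytes
1 GiB = 2^30 bytes = 1,073,741,824 bytes
381,178,347,520 / 1,073,741,824 = 355 GiB

355 GiB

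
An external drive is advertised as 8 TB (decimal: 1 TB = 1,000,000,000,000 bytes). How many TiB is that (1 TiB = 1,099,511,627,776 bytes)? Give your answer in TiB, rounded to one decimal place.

8 TB = 8 × 10^12 bytes = 8,000,000,000,000 bytes
1 TiB = 1,099,511,627,776 bytes
8,000,000,000,000 / 1,099,511,627,776 = 7.3 TiB

7.3 TiB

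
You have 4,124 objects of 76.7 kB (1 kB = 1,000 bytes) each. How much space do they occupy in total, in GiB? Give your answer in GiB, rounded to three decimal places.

Total = 4,124 × 76.7 kB = 316310.8 kB
= 316310.8 × 1,000 bytes = 316,310,800 bytes
1 GiB = 1,073,741,824 bytes
316,310,800 / 1,073,741,824 = 0.295 GiB

0.295 GiB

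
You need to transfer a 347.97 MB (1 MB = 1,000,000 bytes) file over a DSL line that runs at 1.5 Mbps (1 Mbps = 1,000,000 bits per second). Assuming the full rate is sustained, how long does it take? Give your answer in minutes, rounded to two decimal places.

347.97 MB = 347,970,000 bytes = 2,783,760,000 bits
1.5 Mbps = 1,500,000 bits/s
time = 2,783,760,000 / 1,500,000 = 1,855.840 s
1,855.840 s / 60 = 30.93 minutes

30.93 minutes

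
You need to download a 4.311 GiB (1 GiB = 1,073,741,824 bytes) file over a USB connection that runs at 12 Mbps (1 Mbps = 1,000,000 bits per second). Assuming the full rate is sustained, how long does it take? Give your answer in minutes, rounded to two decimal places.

51.43 minutes

4.311 GiB = 4,628,901,003.264 bytes = 37,031,208,026.112 bits
12 Mbps = 12,000,000 bits/s
time = 37,031,208,026.112 / 12,000,000 = 3,085.934 s
3,085.934 s / 60 = 51.43 minutes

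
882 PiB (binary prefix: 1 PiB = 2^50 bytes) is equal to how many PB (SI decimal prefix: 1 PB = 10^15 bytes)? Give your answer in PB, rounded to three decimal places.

993.044 PB

882 PiB = 882 × 2^50 bytes = 993,043,717,835,194,368 bytes
1 PB = 10^15 bytes = 1,000,000,000,000,000 bytes
993,043,717,835,194,368 / 1,000,000,000,000,000 = 993.044 PB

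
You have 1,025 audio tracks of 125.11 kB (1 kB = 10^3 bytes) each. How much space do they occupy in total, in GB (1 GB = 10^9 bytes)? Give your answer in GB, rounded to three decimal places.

0.128 GB

Total = 1,025 × 125.11 kB = 128237.75 kB
= 128237.75 × 1,000 bytes = 128,237,750 bytes
1 GB = 1,000,000,000 bytes
128,237,750 / 1,000,000,000 = 0.128 GB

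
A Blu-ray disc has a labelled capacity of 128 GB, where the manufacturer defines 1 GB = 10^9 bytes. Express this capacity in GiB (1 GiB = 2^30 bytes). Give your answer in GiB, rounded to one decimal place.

119.2 GiB

128 GB × 1,000,000,000 bytes/GB = 128,000,000,000 bytes
1 GiB = 2^30 bytes = 1,073,741,824 bytes
128,000,000,000 / 1,073,741,824 = 119.2 GiB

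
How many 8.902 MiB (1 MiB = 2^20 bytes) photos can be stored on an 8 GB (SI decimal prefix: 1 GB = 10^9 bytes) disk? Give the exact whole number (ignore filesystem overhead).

Capacity: 8 GB = 8,000,000,000 bytes
Per item: 8.902 MiB = 9,334,423.552 bytes
⌊8,000,000,000 / 9,334,423.552⌋ = 857

857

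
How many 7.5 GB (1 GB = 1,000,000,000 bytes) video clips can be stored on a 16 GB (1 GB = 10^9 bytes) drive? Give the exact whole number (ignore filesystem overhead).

2

Capacity: 16 GB = 16,000,000,000 bytes
Per item: 7.5 GB = 7,500,000,000 bytes
⌊16,000,000,000 / 7,500,000,000⌋ = 2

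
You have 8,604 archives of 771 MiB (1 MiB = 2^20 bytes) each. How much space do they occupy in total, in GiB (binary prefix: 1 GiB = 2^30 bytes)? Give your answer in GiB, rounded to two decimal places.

Total = 8,604 × 771 MiB = 6,633,684 MiB
= 6,633,684 × 1,048,576 bytes = 6,955,921,833,984 bytes
1 GiB = 1,073,741,824 bytes
6,955,921,833,984 / 1,073,741,824 = 6,478.21 GiB

6,478.21 GiB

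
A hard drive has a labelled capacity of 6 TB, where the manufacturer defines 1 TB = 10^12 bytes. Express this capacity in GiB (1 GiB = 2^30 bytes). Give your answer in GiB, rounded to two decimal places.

6 TB × 1,000,000,000,000 bytes/TB = 6,000,000,000,000 bytes
1 GiB = 2^30 bytes = 1,073,741,824 bytes
6,000,000,000,000 / 1,073,741,824 = 5,587.94 GiB

5,587.94 GiB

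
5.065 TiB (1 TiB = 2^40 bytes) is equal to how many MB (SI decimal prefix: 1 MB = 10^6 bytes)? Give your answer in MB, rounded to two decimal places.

5,569,026.39 MB

5.065 TiB × 1,099,511,627,776 bytes/TiB = 5,569,026,394,685.44 bytes
1 MB = 1,000,000 bytes
5,569,026,394,685.44 / 1,000,000 = 5,569,026.39 MB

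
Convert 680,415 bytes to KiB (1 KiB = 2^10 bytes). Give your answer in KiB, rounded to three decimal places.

680,415 bytes given.
1 KiB = 2^10 bytes = 1,024 bytes
680,415 / 1,024 = 664.468 KiB

664.468 KiB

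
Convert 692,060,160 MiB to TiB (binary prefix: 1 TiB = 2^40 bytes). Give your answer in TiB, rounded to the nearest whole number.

692,060,160 MiB = 692,060,160 × 2^20 bytes = 725,677,674,332,160 bytes
1 TiB = 2^40 bytes = 1,099,511,627,776 bytes
725,677,674,332,160 / 1,099,511,627,776 = 660 TiB

660 TiB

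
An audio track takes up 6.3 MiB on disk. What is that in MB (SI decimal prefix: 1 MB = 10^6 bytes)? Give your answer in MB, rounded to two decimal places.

6.3 MiB = 6.3 × 2^20 bytes = 6,606,028.8 bytes
1 MB = 10^6 bytes = 1,000,000 bytes
6,606,028.8 / 1,000,000 = 6.61 MB

6.61 MB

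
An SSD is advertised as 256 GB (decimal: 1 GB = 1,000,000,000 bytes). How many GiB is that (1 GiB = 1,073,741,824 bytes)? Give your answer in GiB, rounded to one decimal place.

238.4 GiB

256 GB × 1,000,000,000 bytes/GB = 256,000,000,000 bytes
1 GiB = 2^30 bytes = 1,073,741,824 bytes
256,000,000,000 / 1,073,741,824 = 238.4 GiB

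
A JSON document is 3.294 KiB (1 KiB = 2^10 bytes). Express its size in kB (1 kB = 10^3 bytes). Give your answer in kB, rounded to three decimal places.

3.373 kB

3.294 KiB = 3.294 × 2^10 bytes = 3,373.056 bytes
1 kB = 1,000 bytes
3,373.056 / 1,000 = 3.373 kB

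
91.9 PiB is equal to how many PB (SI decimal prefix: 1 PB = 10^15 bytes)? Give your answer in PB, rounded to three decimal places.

91.9 PiB = 91.9 × 2^50 bytes = 103,470,201,438,837,145.6 bytes
1 PB = 10^15 bytes = 1,000,000,000,000,000 bytes
103,470,201,438,837,145.6 / 1,000,000,000,000,000 = 103.470 PB

103.470 PB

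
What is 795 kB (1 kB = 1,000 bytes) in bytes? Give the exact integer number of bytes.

795 × 1,000 = 795,000 bytes  (1 kB = 10^3 bytes)

795,000 bytes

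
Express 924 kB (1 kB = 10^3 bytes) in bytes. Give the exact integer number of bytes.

924 × 1,000 = 924,000 bytes

924,000 bytes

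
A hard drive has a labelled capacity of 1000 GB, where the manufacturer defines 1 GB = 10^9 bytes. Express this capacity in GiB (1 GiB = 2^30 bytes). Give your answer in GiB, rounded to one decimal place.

1000 GB × 1,000,000,000 bytes/GB = 1,000,000,000,000 bytes
1 GiB = 1,073,741,824 bytes
1,000,000,000,000 / 1,073,741,824 = 931.3 GiB

931.3 GiB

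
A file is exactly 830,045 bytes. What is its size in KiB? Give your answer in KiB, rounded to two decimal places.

830,045 bytes given.
1 KiB = 1,024 bytes
830,045 / 1,024 = 810.59 KiB

810.59 KiB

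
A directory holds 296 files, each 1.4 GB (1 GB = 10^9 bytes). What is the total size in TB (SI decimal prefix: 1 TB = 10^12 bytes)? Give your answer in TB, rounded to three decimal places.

Total = 296 × 1.4 GB = 414.4 GB
= 414.4 × 1,000,000,000 bytes = 414,400,000,000 bytes
1 TB = 1,000,000,000,000 bytes
414,400,000,000 / 1,000,000,000,000 = 0.414 TB

0.414 TB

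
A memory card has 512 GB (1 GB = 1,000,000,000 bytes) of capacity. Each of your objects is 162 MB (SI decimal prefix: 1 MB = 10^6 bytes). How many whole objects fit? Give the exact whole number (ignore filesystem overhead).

3,160

Capacity: 512 GB = 512,000,000,000 bytes
Per item: 162 MB = 162,000,000 bytes
⌊512,000,000,000 / 162,000,000⌋ = 3,160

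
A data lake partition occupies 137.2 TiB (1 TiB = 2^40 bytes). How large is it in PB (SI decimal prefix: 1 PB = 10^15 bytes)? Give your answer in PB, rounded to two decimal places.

0.15 PB

137.2 TiB × 1,099,511,627,776 bytes/TiB = 150,852,995,330,867.2 bytes
1 PB = 1,000,000,000,000,000 bytes
150,852,995,330,867.2 / 1,000,000,000,000,000 = 0.15 PB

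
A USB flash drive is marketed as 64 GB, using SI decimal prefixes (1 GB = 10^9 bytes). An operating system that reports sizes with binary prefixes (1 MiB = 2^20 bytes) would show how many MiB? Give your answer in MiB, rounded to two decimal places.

61,035.16 MiB

64 GB × 1,000,000,000 bytes/GB = 64,000,000,000 bytes
1 MiB = 2^20 bytes = 1,048,576 bytes
64,000,000,000 / 1,048,576 = 61,035.16 MiB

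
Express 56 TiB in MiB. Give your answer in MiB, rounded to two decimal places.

56 TiB × 1,099,511,627,776 bytes/TiB = 61,572,651,155,456 bytes
1 MiB = 1,048,576 bytes
61,572,651,155,456 / 1,048,576 = 58,720,256.00 MiB

58,720,256.00 MiB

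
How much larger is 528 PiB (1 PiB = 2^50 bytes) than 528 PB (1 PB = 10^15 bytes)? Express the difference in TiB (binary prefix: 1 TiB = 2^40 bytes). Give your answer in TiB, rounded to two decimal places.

528 PiB = 528 × 1,125,899,906,842,624 = 594,475,150,812,905,472 bytes
528 PB = 528 × 1,000,000,000,000,000 = 528,000,000,000,000,000 bytes
difference = 66,475,150,812,905,472 bytes
66,475,150,812,905,472 / 1,099,511,627,776 = 60,458.80 TiB

60,458.80 TiB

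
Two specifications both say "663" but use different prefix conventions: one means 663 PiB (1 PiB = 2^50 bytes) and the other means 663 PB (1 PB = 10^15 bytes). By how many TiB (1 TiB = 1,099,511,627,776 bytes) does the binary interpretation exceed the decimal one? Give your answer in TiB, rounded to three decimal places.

663 PiB = 663 × 1,125,899,906,842,624 = 746,471,638,236,659,712 bytes
663 PB = 663 × 1,000,000,000,000,000 = 663,000,000,000,000,000 bytes
difference = 83,471,638,236,659,712 bytes
83,471,638,236,659,712 / 1,099,511,627,776 = 75,917.013 TiB

75,917.013 TiB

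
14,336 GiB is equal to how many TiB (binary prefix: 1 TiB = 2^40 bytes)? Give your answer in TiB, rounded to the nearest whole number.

14 TiB

14,336 GiB = 14,336 × 2^30 bytes = 15,393,162,788,864 bytes
1 TiB = 1,099,511,627,776 bytes
15,393,162,788,864 / 1,099,511,627,776 = 14 TiB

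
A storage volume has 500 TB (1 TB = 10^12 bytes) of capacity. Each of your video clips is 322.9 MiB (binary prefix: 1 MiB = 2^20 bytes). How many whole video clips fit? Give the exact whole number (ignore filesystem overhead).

1,476,733

Capacity: 500 TB = 500,000,000,000,000 bytes
Per item: 322.9 MiB = 338,585,190.4 bytes
⌊500,000,000,000,000 / 338,585,190.4⌋ = 1,476,733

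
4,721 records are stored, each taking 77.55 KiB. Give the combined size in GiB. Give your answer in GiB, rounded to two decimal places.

Total = 4,721 × 77.55 KiB = 366113.55 KiB
= 366113.55 × 1,024 bytes = 374,900,275.2 bytes
1 GiB = 1,073,741,824 bytes
374,900,275.2 / 1,073,741,824 = 0.35 GiB

0.35 GiB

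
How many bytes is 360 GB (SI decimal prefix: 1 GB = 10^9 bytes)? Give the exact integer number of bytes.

360 × 1,000,000,000 = 360,000,000,000 bytes  (1 GB = 10^9 bytes)

360,000,000,000 bytes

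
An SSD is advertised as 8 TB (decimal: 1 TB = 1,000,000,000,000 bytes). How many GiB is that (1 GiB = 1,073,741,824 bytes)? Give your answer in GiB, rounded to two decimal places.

8 TB × 1,000,000,000,000 bytes/TB = 8,000,000,000,000 bytes
1 GiB = 2^30 bytes = 1,073,741,824 bytes
8,000,000,000,000 / 1,073,741,824 = 7,450.58 GiB

7,450.58 GiB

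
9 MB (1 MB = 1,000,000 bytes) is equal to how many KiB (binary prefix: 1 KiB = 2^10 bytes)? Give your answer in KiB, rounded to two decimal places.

9 MB × 1,000,000 bytes/MB = 9,000,000 bytes
1 KiB = 2^10 bytes = 1,024 bytes
9,000,000 / 1,024 = 8,789.06 KiB

8,789.06 KiB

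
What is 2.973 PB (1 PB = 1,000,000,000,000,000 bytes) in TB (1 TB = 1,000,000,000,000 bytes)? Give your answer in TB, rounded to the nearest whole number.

2,973 TB

2.973 PB = 2.973 × 10^15 bytes = 2,973,000,000,000,000 bytes
1 TB = 1,000,000,000,000 bytes
2,973,000,000,000,000 / 1,000,000,000,000 = 2,973 TB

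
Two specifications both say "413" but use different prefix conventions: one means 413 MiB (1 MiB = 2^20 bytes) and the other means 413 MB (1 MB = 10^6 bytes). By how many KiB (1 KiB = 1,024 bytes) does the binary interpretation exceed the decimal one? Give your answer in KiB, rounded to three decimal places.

19,591.688 KiB

413 MiB = 413 × 1,048,576 = 433,061,888 bytes
413 MB = 413 × 1,000,000 = 413,000,000 bytes
difference = 20,061,888 bytes
20,061,888 / 1,024 = 19,591.688 KiB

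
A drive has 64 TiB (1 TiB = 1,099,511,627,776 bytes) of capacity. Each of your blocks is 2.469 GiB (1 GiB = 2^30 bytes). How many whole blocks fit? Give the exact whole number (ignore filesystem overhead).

26,543

Capacity: 64 TiB = 70,368,744,177,664 bytes
Per item: 2.469 GiB = 2,651,068,563.456 bytes
⌊70,368,744,177,664 / 2,651,068,563.456⌋ = 26,543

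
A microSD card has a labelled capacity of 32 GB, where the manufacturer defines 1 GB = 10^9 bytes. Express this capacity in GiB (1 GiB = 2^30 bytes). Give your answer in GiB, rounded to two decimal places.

29.80 GiB

32 GB = 32 × 10^9 bytes = 32,000,000,000 bytes
1 GiB = 1,073,741,824 bytes
32,000,000,000 / 1,073,741,824 = 29.80 GiB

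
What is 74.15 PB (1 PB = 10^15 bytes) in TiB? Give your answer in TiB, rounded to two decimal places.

74.15 PB × 1,000,000,000,000,000 bytes/PB = 74,150,000,000,000,000 bytes
1 TiB = 1,099,511,627,776 bytes
74,150,000,000,000,000 / 1,099,511,627,776 = 67,439.03 TiB

67,439.03 TiB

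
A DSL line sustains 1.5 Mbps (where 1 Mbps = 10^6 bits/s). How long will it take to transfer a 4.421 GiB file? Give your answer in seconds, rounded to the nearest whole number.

4.421 GiB = 4,747,012,603.904 bytes = 37,976,100,831.232 bits
1.5 Mbps = 1,500,000 bits/s
time = 37,976,100,831.232 / 1,500,000 = 25,317 s

25,317 seconds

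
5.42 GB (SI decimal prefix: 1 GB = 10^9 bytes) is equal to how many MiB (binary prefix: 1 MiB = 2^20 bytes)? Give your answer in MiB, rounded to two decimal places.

5.42 GB × 1,000,000,000 bytes/GB = 5,420,000,000 bytes
1 MiB = 2^20 bytes = 1,048,576 bytes
5,420,000,000 / 1,048,576 = 5,168.91 MiB

5,168.91 MiB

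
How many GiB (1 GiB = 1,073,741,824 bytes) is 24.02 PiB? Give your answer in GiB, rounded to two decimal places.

25,186,795.52 GiB

24.02 PiB × 1,125,899,906,842,624 bytes/PiB = 27,044,115,762,359,828.48 bytes
1 GiB = 1,073,741,824 bytes
27,044,115,762,359,828.48 / 1,073,741,824 = 25,186,795.52 GiB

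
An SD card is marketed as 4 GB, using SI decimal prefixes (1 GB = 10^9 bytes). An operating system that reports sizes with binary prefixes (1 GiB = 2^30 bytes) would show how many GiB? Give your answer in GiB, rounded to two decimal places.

3.73 GiB

4 GB = 4 × 10^9 bytes = 4,000,000,000 bytes
1 GiB = 2^30 bytes = 1,073,741,824 bytes
4,000,000,000 / 1,073,741,824 = 3.73 GiB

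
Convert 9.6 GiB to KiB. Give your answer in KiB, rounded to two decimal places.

10,066,329.60 KiB

9.6 GiB × 1,073,741,824 bytes/GiB = 10,307,921,510.4 bytes
1 KiB = 2^10 bytes = 1,024 bytes
10,307,921,510.4 / 1,024 = 10,066,329.60 KiB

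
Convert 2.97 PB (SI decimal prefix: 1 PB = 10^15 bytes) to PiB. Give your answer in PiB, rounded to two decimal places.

2.97 PB = 2.97 × 10^15 bytes = 2,970,000,000,000,000 bytes
1 PiB = 1,125,899,906,842,624 bytes
2,970,000,000,000,000 / 1,125,899,906,842,624 = 2.64 PiB

2.64 PiB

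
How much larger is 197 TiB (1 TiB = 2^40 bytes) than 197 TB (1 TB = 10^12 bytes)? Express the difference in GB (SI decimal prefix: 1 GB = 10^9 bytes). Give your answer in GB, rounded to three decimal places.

197 TiB = 197 × 1,099,511,627,776 = 216,603,790,671,872 bytes
197 TB = 197 × 1,000,000,000,000 = 197,000,000,000,000 bytes
difference = 19,603,790,671,872 bytes
19,603,790,671,872 / 1,000,000,000 = 19,603.791 GB

19,603.791 GB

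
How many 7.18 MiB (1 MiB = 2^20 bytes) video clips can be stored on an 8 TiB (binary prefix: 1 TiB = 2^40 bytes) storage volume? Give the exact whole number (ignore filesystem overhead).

1,168,329

Capacity: 8 TiB = 8,796,093,022,208 bytes
Per item: 7.18 MiB = 7,528,775.68 bytes
⌊8,796,093,022,208 / 7,528,775.68⌋ = 1,168,329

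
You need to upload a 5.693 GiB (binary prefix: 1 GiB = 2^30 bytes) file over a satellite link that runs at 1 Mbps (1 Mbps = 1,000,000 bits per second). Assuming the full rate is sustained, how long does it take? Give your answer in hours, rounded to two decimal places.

5.693 GiB = 6,112,812,204.032 bytes = 48,902,497,632.256 bits
1 Mbps = 1,000,000 bits/s
time = 48,902,497,632.256 / 1,000,000 = 48,902.4976 s
48,902.4976 s / 3600 = 13.58 hours

13.58 hours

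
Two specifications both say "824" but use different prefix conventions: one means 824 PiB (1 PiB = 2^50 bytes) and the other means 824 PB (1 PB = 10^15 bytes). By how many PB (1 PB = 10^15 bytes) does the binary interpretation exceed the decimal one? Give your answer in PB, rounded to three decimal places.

824 PiB = 824 × 1,125,899,906,842,624 = 927,741,523,238,322,176 bytes
824 PB = 824 × 1,000,000,000,000,000 = 824,000,000,000,000,000 bytes
difference = 103,741,523,238,322,176 bytes
103,741,523,238,322,176 / 1,000,000,000,000,000 = 103.742 PB

103.742 PB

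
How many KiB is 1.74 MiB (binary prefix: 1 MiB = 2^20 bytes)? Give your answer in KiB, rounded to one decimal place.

1.74 MiB × 1,048,576 bytes/MiB = 1,824,522.24 bytes
1 KiB = 1,024 bytes
1,824,522.24 / 1,024 = 1,781.8 KiB

1,781.8 KiB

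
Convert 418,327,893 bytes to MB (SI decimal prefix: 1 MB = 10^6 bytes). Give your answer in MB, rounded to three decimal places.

418.328 MB

418,327,893 bytes given.
1 MB = 10^6 bytes = 1,000,000 bytes
418,327,893 / 1,000,000 = 418.328 MB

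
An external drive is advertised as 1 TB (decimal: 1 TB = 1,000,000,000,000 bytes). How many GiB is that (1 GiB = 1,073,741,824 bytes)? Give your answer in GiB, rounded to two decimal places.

1 TB = 1 × 10^12 bytes = 1,000,000,000,000 bytes
1 GiB = 2^30 bytes = 1,073,741,824 bytes
1,000,000,000,000 / 1,073,741,824 = 931.32 GiB

931.32 GiB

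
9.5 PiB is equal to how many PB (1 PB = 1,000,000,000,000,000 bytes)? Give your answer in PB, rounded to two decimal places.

9.5 PiB = 9.5 × 2^50 bytes = 10,696,049,115,004,928 bytes
1 PB = 10^15 bytes = 1,000,000,000,000,000 bytes
10,696,049,115,004,928 / 1,000,000,000,000,000 = 10.70 PB

10.70 PB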